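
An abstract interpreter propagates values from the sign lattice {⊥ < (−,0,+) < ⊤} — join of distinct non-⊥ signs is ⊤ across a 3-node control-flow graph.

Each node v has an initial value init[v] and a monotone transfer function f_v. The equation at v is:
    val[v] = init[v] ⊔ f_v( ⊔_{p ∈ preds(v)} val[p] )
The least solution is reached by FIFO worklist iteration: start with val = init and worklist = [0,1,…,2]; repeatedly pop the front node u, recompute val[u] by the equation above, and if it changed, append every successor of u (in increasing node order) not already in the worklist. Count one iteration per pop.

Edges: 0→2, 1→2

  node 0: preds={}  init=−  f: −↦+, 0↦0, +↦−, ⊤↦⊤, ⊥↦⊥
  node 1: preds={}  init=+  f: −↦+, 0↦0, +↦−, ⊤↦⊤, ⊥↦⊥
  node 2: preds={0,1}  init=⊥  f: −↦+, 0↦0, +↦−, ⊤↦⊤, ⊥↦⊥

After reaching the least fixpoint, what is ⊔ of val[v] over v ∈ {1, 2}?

⊤

Worklist (3 pops):
  #1 pop 0: in=⊥ → − (no change)
  #2 pop 1: in=⊥ → + (no change)
  #3 pop 2: in=⊤ → ⊤ (was ⊥); enqueue []

Fixpoint:
  val[0] = −
  val[1] = +
  val[2] = ⊤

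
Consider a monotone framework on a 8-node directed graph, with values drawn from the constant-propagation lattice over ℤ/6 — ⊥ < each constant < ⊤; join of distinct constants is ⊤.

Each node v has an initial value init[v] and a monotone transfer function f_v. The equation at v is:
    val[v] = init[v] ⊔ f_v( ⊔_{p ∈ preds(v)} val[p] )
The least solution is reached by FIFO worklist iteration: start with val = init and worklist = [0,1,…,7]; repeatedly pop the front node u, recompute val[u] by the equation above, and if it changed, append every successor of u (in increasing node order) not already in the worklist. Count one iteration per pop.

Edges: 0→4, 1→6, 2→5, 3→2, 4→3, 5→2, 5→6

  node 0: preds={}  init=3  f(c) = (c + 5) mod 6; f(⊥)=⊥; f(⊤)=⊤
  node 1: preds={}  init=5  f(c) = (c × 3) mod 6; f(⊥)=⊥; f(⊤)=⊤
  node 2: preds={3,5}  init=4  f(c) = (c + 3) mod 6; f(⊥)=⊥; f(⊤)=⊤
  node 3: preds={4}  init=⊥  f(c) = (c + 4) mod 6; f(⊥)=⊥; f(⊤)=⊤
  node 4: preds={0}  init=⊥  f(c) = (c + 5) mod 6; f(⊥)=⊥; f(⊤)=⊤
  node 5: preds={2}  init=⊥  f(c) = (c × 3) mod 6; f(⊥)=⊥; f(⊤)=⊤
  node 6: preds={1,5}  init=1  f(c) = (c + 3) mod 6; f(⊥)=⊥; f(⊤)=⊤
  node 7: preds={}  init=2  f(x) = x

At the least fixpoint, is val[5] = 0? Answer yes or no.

Trace (13 dequeues):
  [1] u=0 | in ⊥ | out 3 | ==
  [2] u=1 | in ⊥ | out 5 | ==
  [3] u=2 | in ⊥ | out 4 | ==
  [4] u=3 | in ⊥ | out ⊥ | ==
  [5] u=4 | in 3 | out 2 | prev ⊥ | push {3}
  [6] u=5 | in 4 | out 0 | prev ⊥ | push {2}
  [7] u=6 | in ⊤ | out ⊤ | prev 1 | push {}
  [8] u=7 | in ⊥ | out 2 | ==
  [9] u=3 | in 2 | out 0 | prev ⊥ | push {}
  [10] u=2 | in 0 | out ⊤ | prev 4 | push {5}
  [11] u=5 | in ⊤ | out ⊤ | prev 0 | push {2,6}
  [12] u=2 | in ⊤ | out ⊤ | ==
  [13] u=6 | in ⊤ | out ⊤ | ==

Converged values:
  [0] 3
  [1] 5
  [2] ⊤
  [3] 0
  [4] 2
  [5] ⊤
  [6] ⊤
  [7] 2

no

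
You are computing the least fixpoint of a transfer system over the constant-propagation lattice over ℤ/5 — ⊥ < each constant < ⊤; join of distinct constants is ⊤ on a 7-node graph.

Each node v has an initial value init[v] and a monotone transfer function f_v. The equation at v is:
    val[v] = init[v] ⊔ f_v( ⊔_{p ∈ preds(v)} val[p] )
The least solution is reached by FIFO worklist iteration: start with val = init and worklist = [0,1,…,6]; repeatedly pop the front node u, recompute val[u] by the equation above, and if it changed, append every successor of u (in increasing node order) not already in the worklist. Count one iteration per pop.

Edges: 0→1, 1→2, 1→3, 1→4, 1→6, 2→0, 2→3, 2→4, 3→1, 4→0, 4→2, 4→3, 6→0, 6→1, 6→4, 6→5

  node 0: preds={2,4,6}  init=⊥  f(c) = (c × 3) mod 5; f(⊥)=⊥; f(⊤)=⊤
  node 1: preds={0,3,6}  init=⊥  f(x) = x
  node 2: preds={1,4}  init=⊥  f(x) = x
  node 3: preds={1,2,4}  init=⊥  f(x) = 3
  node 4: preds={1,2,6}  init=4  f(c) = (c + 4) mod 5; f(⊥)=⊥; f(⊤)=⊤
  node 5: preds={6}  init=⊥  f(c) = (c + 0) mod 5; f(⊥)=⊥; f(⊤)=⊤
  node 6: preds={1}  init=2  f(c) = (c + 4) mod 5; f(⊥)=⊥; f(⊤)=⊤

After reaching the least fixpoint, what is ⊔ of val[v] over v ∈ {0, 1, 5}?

⊤

Worklist (13 pops):
  #1 pop 0: in=⊤ → ⊤ (was ⊥); enqueue []
  #2 pop 1: in=⊤ → ⊤ (was ⊥); enqueue []
  #3 pop 2: in=⊤ → ⊤ (was ⊥); enqueue [0]
  #4 pop 3: in=⊤ → 3 (was ⊥); enqueue [1]
  #5 pop 4: in=⊤ → ⊤ (was 4); enqueue [2,3]
  #6 pop 5: in=2 → 2 (was ⊥); enqueue []
  #7 pop 6: in=⊤ → ⊤ (was 2); enqueue [4,5]
  #8 pop 0: in=⊤ → ⊤ (no change)
  #9 pop 1: in=⊤ → ⊤ (no change)
  #10 pop 2: in=⊤ → ⊤ (no change)
  #11 pop 3: in=⊤ → 3 (no change)
  #12 pop 4: in=⊤ → ⊤ (no change)
  #13 pop 5: in=⊤ → ⊤ (was 2); enqueue []

Fixpoint:
  val[0] = ⊤
  val[1] = ⊤
  val[2] = ⊤
  val[3] = 3
  val[4] = ⊤
  val[5] = ⊤
  val[6] = ⊤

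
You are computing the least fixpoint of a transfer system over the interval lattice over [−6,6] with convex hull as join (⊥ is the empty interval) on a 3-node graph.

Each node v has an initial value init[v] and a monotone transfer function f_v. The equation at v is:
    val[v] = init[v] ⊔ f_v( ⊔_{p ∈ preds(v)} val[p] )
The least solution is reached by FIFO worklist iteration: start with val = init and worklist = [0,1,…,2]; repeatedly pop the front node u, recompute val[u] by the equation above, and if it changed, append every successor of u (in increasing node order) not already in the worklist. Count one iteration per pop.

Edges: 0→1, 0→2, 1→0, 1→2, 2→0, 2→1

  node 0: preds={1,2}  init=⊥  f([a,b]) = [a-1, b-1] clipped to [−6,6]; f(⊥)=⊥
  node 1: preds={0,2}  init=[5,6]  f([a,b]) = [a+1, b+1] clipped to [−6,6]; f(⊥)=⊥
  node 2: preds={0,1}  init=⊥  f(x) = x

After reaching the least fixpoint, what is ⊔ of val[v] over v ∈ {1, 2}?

[-6,6]

Trace (35 dequeues):
  [1] u=0 | in [5,6] | out [4,5] | prev ⊥ | push {}
  [2] u=1 | in [4,5] | out [5,6] | ==
  [3] u=2 | in [4,6] | out [4,6] | prev ⊥ | push {0,1}
  [4] u=0 | in [4,6] | out [3,5] | prev [4,5] | push {2}
  [5] u=1 | in [3,6] | out [4,6] | prev [5,6] | push {0}
  [6] u=2 | in [3,6] | out [3,6] | prev [4,6] | push {1}
  [7] u=0 | in [3,6] | out [2,5] | prev [3,5] | push {2}
  [8] u=1 | in [2,6] | out [3,6] | prev [4,6] | push {0}
  [9] u=2 | in [2,6] | out [2,6] | prev [3,6] | push {1}
  [10] u=0 | in [2,6] | out [1,5] | prev [2,5] | push {2}
  [11] u=1 | in [1,6] | out [2,6] | prev [3,6] | push {0}
  [12] u=2 | in [1,6] | out [1,6] | prev [2,6] | push {1}
  [13] u=0 | in [1,6] | out [0,5] | prev [1,5] | push {2}
  [14] u=1 | in [0,6] | out [1,6] | prev [2,6] | push {0}
  [15] u=2 | in [0,6] | out [0,6] | prev [1,6] | push {1}
  [16] u=0 | in [0,6] | out [-1,5] | prev [0,5] | push {2}
  [17] u=1 | in [-1,6] | out [0,6] | prev [1,6] | push {0}
  [18] u=2 | in [-1,6] | out [-1,6] | prev [0,6] | push {1}
  [19] u=0 | in [-1,6] | out [-2,5] | prev [-1,5] | push {2}
  [20] u=1 | in [-2,6] | out [-1,6] | prev [0,6] | push {0}
  [21] u=2 | in [-2,6] | out [-2,6] | prev [-1,6] | push {1}
  [22] u=0 | in [-2,6] | out [-3,5] | prev [-2,5] | push {2}
  [23] u=1 | in [-3,6] | out [-2,6] | prev [-1,6] | push {0}
  [24] u=2 | in [-3,6] | out [-3,6] | prev [-2,6] | push {1}
  [25] u=0 | in [-3,6] | out [-4,5] | prev [-3,5] | push {2}
  [26] u=1 | in [-4,6] | out [-3,6] | prev [-2,6] | push {0}
  [27] u=2 | in [-4,6] | out [-4,6] | prev [-3,6] | push {1}
  [28] u=0 | in [-4,6] | out [-5,5] | prev [-4,5] | push {2}
  [29] u=1 | in [-5,6] | out [-4,6] | prev [-3,6] | push {0}
  [30] u=2 | in [-5,6] | out [-5,6] | prev [-4,6] | push {1}
  [31] u=0 | in [-5,6] | out [-6,5] | prev [-5,5] | push {2}
  [32] u=1 | in [-6,6] | out [-5,6] | prev [-4,6] | push {0}
  [33] u=2 | in [-6,6] | out [-6,6] | prev [-5,6] | push {1}
  [34] u=0 | in [-6,6] | out [-6,5] | ==
  [35] u=1 | in [-6,6] | out [-5,6] | ==

Converged values:
  [0] [-6,5]
  [1] [-5,6]
  [2] [-6,6]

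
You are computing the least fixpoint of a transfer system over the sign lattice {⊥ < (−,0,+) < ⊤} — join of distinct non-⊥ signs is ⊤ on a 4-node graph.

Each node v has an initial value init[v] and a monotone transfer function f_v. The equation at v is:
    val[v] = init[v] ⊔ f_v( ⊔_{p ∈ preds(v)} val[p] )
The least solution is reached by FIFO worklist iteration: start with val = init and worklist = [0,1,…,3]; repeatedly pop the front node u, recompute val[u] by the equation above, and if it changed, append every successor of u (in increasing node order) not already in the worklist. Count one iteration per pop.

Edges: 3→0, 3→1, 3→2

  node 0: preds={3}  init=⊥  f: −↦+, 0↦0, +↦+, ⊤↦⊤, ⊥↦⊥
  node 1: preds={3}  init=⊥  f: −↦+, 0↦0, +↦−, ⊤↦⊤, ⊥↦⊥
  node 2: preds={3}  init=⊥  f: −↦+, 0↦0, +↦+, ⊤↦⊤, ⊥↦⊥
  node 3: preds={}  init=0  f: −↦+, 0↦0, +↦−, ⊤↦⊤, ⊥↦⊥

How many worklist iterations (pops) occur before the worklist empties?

Trace (4 dequeues):
  [1] u=0 | in 0 | out 0 | prev ⊥ | push {}
  [2] u=1 | in 0 | out 0 | prev ⊥ | push {}
  [3] u=2 | in 0 | out 0 | prev ⊥ | push {}
  [4] u=3 | in ⊥ | out 0 | ==

Converged values:
  [0] 0
  [1] 0
  [2] 0
  [3] 0

4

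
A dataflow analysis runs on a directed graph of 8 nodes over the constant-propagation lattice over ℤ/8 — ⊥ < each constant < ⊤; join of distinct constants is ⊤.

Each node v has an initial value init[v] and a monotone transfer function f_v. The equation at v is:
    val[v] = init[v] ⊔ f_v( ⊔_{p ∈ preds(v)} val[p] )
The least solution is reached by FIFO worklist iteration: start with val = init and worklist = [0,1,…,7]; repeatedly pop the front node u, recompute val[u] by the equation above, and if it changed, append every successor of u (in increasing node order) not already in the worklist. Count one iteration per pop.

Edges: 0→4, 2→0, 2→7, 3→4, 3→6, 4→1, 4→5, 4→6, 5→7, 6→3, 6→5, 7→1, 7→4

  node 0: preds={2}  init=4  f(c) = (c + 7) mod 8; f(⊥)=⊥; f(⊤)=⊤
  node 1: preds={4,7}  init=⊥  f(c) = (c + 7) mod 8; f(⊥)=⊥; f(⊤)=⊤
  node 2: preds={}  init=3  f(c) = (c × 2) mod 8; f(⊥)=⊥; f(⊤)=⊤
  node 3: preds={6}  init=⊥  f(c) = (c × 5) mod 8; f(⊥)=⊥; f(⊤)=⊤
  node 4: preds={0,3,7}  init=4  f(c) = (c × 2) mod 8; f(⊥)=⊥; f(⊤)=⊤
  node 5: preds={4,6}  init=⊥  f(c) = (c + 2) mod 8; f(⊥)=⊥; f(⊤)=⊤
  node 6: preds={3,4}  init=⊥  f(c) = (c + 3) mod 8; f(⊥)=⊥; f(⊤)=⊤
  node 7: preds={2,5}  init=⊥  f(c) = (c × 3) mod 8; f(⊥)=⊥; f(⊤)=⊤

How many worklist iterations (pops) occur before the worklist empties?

13

Trace (13 dequeues):
  [1] u=0 | in 3 | out ⊤ | prev 4 | push {}
  [2] u=1 | in 4 | out 3 | prev ⊥ | push {}
  [3] u=2 | in ⊥ | out 3 | ==
  [4] u=3 | in ⊥ | out ⊥ | ==
  [5] u=4 | in ⊤ | out ⊤ | prev 4 | push {1}
  [6] u=5 | in ⊤ | out ⊤ | prev ⊥ | push {}
  [7] u=6 | in ⊤ | out ⊤ | prev ⊥ | push {3,5}
  [8] u=7 | in ⊤ | out ⊤ | prev ⊥ | push {4}
  [9] u=1 | in ⊤ | out ⊤ | prev 3 | push {}
  [10] u=3 | in ⊤ | out ⊤ | prev ⊥ | push {6}
  [11] u=5 | in ⊤ | out ⊤ | ==
  [12] u=4 | in ⊤ | out ⊤ | ==
  [13] u=6 | in ⊤ | out ⊤ | ==

Converged values:
  [0] ⊤
  [1] ⊤
  [2] 3
  [3] ⊤
  [4] ⊤
  [5] ⊤
  [6] ⊤
  [7] ⊤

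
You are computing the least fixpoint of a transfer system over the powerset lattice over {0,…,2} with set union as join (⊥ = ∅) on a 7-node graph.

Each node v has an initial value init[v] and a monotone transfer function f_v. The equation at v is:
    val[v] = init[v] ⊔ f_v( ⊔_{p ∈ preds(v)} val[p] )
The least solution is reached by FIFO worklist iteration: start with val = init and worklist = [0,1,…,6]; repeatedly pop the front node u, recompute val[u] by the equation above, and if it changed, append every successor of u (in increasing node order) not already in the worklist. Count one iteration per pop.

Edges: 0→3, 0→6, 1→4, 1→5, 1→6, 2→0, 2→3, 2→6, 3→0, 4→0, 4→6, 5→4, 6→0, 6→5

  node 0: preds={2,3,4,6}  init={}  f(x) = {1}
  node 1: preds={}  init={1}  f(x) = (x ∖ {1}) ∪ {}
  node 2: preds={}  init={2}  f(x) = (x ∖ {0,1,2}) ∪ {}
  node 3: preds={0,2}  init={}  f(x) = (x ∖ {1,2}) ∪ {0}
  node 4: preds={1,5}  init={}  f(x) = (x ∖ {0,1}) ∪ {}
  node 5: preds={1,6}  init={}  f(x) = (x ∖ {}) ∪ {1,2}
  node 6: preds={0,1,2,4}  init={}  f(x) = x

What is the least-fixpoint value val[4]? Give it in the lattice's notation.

{2}

Iteration log — 12 steps:
  step 1. node 0  ⊔preds={2}  new={1}  old={}  +wl: 
  step 2. node 1  ⊔preds={}  new={1}  stable
  step 3. node 2  ⊔preds={}  new={2}  stable
  step 4. node 3  ⊔preds={1,2}  new={0}  old={}  +wl: 0
  step 5. node 4  ⊔preds={1}  new={}  stable
  step 6. node 5  ⊔preds={1}  new={1,2}  old={}  +wl: 4
  step 7. node 6  ⊔preds={1,2}  new={1,2}  old={}  +wl: 5
  step 8. node 0  ⊔preds={0,1,2}  new={1}  stable
  step 9. node 4  ⊔preds={1,2}  new={2}  old={}  +wl: 0,6
  step 10. node 5  ⊔preds={1,2}  new={1,2}  stable
  step 11. node 0  ⊔preds={0,1,2}  new={1}  stable
  step 12. node 6  ⊔preds={1,2}  new={1,2}  stable

Least fixpoint reached:
  node 0: {1}
  node 1: {1}
  node 2: {2}
  node 3: {0}
  node 4: {2}
  node 5: {1,2}
  node 6: {1,2}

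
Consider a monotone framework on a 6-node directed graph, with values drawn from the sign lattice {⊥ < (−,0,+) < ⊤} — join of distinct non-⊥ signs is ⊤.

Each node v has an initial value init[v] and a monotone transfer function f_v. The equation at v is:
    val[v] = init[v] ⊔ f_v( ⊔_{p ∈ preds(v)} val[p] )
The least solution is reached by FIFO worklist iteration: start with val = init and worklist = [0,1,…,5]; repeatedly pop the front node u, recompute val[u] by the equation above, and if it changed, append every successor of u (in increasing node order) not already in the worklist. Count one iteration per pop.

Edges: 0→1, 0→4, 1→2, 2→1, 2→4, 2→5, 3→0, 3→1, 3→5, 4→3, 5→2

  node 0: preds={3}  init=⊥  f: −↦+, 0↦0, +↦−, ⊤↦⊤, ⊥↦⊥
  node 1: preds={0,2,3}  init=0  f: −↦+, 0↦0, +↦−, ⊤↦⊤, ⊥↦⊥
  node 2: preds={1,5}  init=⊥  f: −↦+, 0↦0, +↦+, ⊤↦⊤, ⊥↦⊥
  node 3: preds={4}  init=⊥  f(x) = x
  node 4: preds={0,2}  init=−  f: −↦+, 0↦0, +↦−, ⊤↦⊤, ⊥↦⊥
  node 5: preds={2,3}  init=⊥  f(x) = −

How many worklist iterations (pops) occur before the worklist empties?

Iteration log — 16 steps:
  step 1. node 0  ⊔preds=⊥  new=⊥  stable
  step 2. node 1  ⊔preds=⊥  new=0  stable
  step 3. node 2  ⊔preds=0  new=0  old=⊥  +wl: 1
  step 4. node 3  ⊔preds=−  new=−  old=⊥  +wl: 0
  step 5. node 4  ⊔preds=0  new=⊤  old=−  +wl: 3
  step 6. node 5  ⊔preds=⊤  new=−  old=⊥  +wl: 2
  step 7. node 1  ⊔preds=⊤  new=⊤  old=0  +wl: 
  step 8. node 0  ⊔preds=−  new=+  old=⊥  +wl: 1,4
  step 9. node 3  ⊔preds=⊤  new=⊤  old=−  +wl: 0,5
  step 10. node 2  ⊔preds=⊤  new=⊤  old=0  +wl: 
  step 11. node 1  ⊔preds=⊤  new=⊤  stable
  step 12. node 4  ⊔preds=⊤  new=⊤  stable
  step 13. node 0  ⊔preds=⊤  new=⊤  old=+  +wl: 1,4
  step 14. node 5  ⊔preds=⊤  new=−  stable
  step 15. node 1  ⊔preds=⊤  new=⊤  stable
  step 16. node 4  ⊔preds=⊤  new=⊤  stable

Least fixpoint reached:
  node 0: ⊤
  node 1: ⊤
  node 2: ⊤
  node 3: ⊤
  node 4: ⊤
  node 5: −

16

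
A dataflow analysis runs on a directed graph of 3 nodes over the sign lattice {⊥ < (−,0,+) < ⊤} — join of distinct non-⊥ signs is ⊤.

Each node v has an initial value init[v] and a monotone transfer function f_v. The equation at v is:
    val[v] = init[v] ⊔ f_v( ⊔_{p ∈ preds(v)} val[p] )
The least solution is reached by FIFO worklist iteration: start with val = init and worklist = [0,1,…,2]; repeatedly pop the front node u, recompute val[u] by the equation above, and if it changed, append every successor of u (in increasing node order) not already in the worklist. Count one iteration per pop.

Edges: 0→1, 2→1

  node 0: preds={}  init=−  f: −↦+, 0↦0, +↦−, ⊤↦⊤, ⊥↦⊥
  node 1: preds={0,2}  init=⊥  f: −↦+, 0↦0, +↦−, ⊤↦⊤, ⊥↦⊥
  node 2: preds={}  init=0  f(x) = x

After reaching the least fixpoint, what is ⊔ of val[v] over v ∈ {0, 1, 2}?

⊤

Worklist (3 pops):
  #1 pop 0: in=⊥ → − (no change)
  #2 pop 1: in=⊤ → ⊤ (was ⊥); enqueue []
  #3 pop 2: in=⊥ → 0 (no change)

Fixpoint:
  val[0] = −
  val[1] = ⊤
  val[2] = 0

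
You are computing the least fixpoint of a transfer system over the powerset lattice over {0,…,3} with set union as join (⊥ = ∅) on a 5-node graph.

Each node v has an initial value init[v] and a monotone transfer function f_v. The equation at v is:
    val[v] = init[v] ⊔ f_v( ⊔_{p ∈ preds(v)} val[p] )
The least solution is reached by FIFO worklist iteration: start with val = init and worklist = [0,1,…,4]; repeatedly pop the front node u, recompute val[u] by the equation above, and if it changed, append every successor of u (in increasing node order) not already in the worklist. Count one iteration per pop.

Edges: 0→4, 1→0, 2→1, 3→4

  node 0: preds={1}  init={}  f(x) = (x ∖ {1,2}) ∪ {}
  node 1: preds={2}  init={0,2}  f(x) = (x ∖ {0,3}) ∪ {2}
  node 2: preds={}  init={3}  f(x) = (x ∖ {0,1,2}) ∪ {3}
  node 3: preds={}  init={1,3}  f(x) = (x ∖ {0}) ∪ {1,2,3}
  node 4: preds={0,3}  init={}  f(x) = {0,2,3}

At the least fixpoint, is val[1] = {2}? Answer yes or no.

no

Iteration log — 5 steps:
  step 1. node 0  ⊔preds={0,2}  new={0}  old={}  +wl: 
  step 2. node 1  ⊔preds={3}  new={0,2}  stable
  step 3. node 2  ⊔preds={}  new={3}  stable
  step 4. node 3  ⊔preds={}  new={1,2,3}  old={1,3}  +wl: 
  step 5. node 4  ⊔preds={0,1,2,3}  new={0,2,3}  old={}  +wl: 

Least fixpoint reached:
  node 0: {0}
  node 1: {0,2}
  node 2: {3}
  node 3: {1,2,3}
  node 4: {0,2,3}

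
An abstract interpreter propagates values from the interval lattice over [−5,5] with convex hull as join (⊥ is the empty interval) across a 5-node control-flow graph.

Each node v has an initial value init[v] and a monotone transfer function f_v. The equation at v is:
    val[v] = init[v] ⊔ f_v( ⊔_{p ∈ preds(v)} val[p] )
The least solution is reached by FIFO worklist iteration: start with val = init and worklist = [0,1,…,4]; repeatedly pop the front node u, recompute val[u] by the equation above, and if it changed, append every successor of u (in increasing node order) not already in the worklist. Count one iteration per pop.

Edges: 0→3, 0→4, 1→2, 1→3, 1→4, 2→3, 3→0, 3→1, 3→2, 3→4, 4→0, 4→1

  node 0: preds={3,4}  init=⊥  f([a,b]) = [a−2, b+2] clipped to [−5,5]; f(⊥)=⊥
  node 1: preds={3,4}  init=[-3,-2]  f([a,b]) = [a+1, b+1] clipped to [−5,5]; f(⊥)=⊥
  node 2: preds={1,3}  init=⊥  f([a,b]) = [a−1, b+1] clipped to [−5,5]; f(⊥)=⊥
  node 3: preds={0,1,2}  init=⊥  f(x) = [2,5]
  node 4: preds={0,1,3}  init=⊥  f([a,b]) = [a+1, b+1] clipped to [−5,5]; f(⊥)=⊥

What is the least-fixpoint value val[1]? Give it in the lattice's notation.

Worklist (16 pops):
  #1 pop 0: in=⊥ → ⊥ (no change)
  #2 pop 1: in=⊥ → [-3,-2] (no change)
  #3 pop 2: in=[-3,-2] → [-4,-1] (was ⊥); enqueue []
  #4 pop 3: in=[-4,-1] → [2,5] (was ⊥); enqueue [0,1,2]
  #5 pop 4: in=[-3,5] → [-2,5] (was ⊥); enqueue []
  #6 pop 0: in=[-2,5] → [-4,5] (was ⊥); enqueue [3,4]
  #7 pop 1: in=[-2,5] → [-3,5] (was [-3,-2]); enqueue []
  #8 pop 2: in=[-3,5] → [-4,5] (was [-4,-1]); enqueue []
  #9 pop 3: in=[-4,5] → [2,5] (no change)
  #10 pop 4: in=[-4,5] → [-3,5] (was [-2,5]); enqueue [0,1]
  #11 pop 0: in=[-3,5] → [-5,5] (was [-4,5]); enqueue [3,4]
  #12 pop 1: in=[-3,5] → [-3,5] (no change)
  #13 pop 3: in=[-5,5] → [2,5] (no change)
  #14 pop 4: in=[-5,5] → [-4,5] (was [-3,5]); enqueue [0,1]
  #15 pop 0: in=[-4,5] → [-5,5] (no change)
  #16 pop 1: in=[-4,5] → [-3,5] (no change)

Fixpoint:
  val[0] = [-5,5]
  val[1] = [-3,5]
  val[2] = [-4,5]
  val[3] = [2,5]
  val[4] = [-4,5]

[-3,5]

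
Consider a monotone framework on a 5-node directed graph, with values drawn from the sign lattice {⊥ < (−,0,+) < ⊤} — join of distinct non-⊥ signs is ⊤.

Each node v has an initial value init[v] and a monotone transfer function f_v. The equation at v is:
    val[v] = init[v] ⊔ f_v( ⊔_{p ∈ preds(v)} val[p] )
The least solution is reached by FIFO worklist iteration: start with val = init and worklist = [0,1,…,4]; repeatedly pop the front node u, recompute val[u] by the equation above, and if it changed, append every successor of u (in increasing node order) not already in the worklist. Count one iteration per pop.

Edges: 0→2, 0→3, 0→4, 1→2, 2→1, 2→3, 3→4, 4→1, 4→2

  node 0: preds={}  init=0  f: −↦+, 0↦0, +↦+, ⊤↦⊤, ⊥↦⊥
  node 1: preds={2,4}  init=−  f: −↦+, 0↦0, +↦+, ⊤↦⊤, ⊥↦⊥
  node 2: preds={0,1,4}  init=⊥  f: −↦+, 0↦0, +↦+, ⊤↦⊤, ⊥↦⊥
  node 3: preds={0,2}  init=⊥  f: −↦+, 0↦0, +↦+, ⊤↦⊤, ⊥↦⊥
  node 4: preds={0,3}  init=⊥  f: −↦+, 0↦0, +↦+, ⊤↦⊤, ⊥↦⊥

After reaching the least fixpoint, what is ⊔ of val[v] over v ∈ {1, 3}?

⊤

Iteration log — 7 steps:
  step 1. node 0  ⊔preds=⊥  new=0  stable
  step 2. node 1  ⊔preds=⊥  new=−  stable
  step 3. node 2  ⊔preds=⊤  new=⊤  old=⊥  +wl: 1
  step 4. node 3  ⊔preds=⊤  new=⊤  old=⊥  +wl: 
  step 5. node 4  ⊔preds=⊤  new=⊤  old=⊥  +wl: 2
  step 6. node 1  ⊔preds=⊤  new=⊤  old=−  +wl: 
  step 7. node 2  ⊔preds=⊤  new=⊤  stable

Least fixpoint reached:
  node 0: 0
  node 1: ⊤
  node 2: ⊤
  node 3: ⊤
  node 4: ⊤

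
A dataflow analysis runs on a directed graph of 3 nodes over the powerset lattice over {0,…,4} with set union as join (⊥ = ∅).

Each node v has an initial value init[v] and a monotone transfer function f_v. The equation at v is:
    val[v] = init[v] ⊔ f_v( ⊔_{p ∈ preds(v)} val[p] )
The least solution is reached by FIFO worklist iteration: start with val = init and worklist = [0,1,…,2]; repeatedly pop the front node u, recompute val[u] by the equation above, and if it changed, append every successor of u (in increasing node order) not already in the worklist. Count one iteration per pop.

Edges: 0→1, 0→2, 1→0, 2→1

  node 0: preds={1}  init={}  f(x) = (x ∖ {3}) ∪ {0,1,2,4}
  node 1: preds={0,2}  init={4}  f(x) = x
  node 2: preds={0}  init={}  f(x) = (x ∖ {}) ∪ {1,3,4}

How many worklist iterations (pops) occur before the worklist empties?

Trace (6 dequeues):
  [1] u=0 | in {4} | out {0,1,2,4} | prev {} | push {}
  [2] u=1 | in {0,1,2,4} | out {0,1,2,4} | prev {4} | push {0}
  [3] u=2 | in {0,1,2,4} | out {0,1,2,3,4} | prev {} | push {1}
  [4] u=0 | in {0,1,2,4} | out {0,1,2,4} | ==
  [5] u=1 | in {0,1,2,3,4} | out {0,1,2,3,4} | prev {0,1,2,4} | push {0}
  [6] u=0 | in {0,1,2,3,4} | out {0,1,2,4} | ==

Converged values:
  [0] {0,1,2,4}
  [1] {0,1,2,3,4}
  [2] {0,1,2,3,4}

6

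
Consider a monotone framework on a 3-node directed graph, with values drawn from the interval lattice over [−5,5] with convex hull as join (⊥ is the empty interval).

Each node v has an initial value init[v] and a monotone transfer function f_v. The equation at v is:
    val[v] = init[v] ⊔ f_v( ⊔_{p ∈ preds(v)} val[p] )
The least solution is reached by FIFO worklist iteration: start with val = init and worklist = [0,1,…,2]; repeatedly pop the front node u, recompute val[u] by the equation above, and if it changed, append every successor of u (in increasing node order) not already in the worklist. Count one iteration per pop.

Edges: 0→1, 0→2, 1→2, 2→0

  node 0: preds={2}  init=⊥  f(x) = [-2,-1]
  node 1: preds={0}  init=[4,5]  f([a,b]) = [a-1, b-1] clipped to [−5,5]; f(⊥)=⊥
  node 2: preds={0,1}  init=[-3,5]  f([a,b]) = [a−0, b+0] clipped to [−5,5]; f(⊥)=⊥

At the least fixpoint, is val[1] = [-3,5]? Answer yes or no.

Trace (3 dequeues):
  [1] u=0 | in [-3,5] | out [-2,-1] | prev ⊥ | push {}
  [2] u=1 | in [-2,-1] | out [-3,5] | prev [4,5] | push {}
  [3] u=2 | in [-3,5] | out [-3,5] | ==

Converged values:
  [0] [-2,-1]
  [1] [-3,5]
  [2] [-3,5]

yes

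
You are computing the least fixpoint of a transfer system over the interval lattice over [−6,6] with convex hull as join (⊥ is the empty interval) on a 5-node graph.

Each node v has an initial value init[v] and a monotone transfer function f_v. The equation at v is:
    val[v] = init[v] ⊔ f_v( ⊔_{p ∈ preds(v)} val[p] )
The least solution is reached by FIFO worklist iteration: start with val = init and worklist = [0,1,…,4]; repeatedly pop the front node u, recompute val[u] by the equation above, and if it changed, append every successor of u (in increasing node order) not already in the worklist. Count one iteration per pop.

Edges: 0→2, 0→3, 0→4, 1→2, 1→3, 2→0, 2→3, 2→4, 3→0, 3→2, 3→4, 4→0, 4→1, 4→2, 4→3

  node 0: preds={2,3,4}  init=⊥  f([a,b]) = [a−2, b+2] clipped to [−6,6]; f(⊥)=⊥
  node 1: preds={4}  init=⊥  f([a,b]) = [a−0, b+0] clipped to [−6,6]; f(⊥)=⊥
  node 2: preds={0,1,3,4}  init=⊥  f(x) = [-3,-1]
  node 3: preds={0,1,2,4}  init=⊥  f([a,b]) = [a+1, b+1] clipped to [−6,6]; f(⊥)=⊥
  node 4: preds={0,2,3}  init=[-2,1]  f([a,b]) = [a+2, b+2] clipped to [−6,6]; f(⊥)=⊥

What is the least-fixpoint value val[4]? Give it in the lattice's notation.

Worklist (20 pops):
  #1 pop 0: in=[-2,1] → [-4,3] (was ⊥); enqueue []
  #2 pop 1: in=[-2,1] → [-2,1] (was ⊥); enqueue []
  #3 pop 2: in=[-4,3] → [-3,-1] (was ⊥); enqueue [0]
  #4 pop 3: in=[-4,3] → [-3,4] (was ⊥); enqueue [2]
  #5 pop 4: in=[-4,4] → [-2,6] (was [-2,1]); enqueue [1,3]
  #6 pop 0: in=[-3,6] → [-5,6] (was [-4,3]); enqueue [4]
  #7 pop 2: in=[-5,6] → [-3,-1] (no change)
  #8 pop 1: in=[-2,6] → [-2,6] (was [-2,1]); enqueue [2]
  #9 pop 3: in=[-5,6] → [-4,6] (was [-3,4]); enqueue [0]
  #10 pop 4: in=[-5,6] → [-3,6] (was [-2,6]); enqueue [1,3]
  #11 pop 2: in=[-5,6] → [-3,-1] (no change)
  #12 pop 0: in=[-4,6] → [-6,6] (was [-5,6]); enqueue [2,4]
  #13 pop 1: in=[-3,6] → [-3,6] (was [-2,6]); enqueue []
  #14 pop 3: in=[-6,6] → [-5,6] (was [-4,6]); enqueue [0]
  #15 pop 2: in=[-6,6] → [-3,-1] (no change)
  #16 pop 4: in=[-6,6] → [-4,6] (was [-3,6]); enqueue [1,2,3]
  #17 pop 0: in=[-5,6] → [-6,6] (no change)
  #18 pop 1: in=[-4,6] → [-4,6] (was [-3,6]); enqueue []
  #19 pop 2: in=[-6,6] → [-3,-1] (no change)
  #20 pop 3: in=[-6,6] → [-5,6] (no change)

Fixpoint:
  val[0] = [-6,6]
  val[1] = [-4,6]
  val[2] = [-3,-1]
  val[3] = [-5,6]
  val[4] = [-4,6]

[-4,6]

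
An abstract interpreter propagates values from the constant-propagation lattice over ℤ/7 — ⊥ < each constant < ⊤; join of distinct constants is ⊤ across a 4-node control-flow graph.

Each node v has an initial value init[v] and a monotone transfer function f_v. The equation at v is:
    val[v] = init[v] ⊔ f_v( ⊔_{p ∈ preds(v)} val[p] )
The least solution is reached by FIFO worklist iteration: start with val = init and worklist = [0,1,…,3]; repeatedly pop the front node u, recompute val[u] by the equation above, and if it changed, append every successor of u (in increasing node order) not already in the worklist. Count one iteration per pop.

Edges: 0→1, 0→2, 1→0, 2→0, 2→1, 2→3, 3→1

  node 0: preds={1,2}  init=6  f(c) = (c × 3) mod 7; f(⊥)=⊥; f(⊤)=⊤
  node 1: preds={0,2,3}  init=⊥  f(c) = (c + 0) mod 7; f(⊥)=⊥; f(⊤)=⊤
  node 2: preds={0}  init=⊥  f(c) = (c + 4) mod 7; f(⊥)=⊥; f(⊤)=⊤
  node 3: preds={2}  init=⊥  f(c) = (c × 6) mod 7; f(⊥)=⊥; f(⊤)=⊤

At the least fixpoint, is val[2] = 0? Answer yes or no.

Worklist (11 pops):
  #1 pop 0: in=⊥ → 6 (no change)
  #2 pop 1: in=6 → 6 (was ⊥); enqueue [0]
  #3 pop 2: in=6 → 3 (was ⊥); enqueue [1]
  #4 pop 3: in=3 → 4 (was ⊥); enqueue []
  #5 pop 0: in=⊤ → ⊤ (was 6); enqueue [2]
  #6 pop 1: in=⊤ → ⊤ (was 6); enqueue [0]
  #7 pop 2: in=⊤ → ⊤ (was 3); enqueue [1,3]
  #8 pop 0: in=⊤ → ⊤ (no change)
  #9 pop 1: in=⊤ → ⊤ (no change)
  #10 pop 3: in=⊤ → ⊤ (was 4); enqueue [1]
  #11 pop 1: in=⊤ → ⊤ (no change)

Fixpoint:
  val[0] = ⊤
  val[1] = ⊤
  val[2] = ⊤
  val[3] = ⊤

no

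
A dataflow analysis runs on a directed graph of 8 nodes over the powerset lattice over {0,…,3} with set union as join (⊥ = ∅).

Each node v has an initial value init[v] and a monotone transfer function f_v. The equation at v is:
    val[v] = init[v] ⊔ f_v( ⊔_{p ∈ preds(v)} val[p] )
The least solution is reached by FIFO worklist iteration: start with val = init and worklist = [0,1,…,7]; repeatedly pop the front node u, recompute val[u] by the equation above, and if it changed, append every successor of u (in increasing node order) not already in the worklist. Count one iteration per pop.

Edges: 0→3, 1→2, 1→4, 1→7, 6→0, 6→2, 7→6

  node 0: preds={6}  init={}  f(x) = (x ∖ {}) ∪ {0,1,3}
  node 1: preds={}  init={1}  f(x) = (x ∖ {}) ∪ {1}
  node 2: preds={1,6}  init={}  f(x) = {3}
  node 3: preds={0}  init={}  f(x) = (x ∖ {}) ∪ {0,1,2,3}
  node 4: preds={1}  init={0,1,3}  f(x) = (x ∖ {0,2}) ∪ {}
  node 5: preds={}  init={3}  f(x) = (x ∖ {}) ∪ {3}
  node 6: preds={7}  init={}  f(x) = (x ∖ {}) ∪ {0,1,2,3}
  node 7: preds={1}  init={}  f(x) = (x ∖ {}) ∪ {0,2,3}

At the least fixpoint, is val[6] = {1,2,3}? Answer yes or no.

Trace (12 dequeues):
  [1] u=0 | in {} | out {0,1,3} | prev {} | push {}
  [2] u=1 | in {} | out {1} | ==
  [3] u=2 | in {1} | out {3} | prev {} | push {}
  [4] u=3 | in {0,1,3} | out {0,1,2,3} | prev {} | push {}
  [5] u=4 | in {1} | out {0,1,3} | ==
  [6] u=5 | in {} | out {3} | ==
  [7] u=6 | in {} | out {0,1,2,3} | prev {} | push {0,2}
  [8] u=7 | in {1} | out {0,1,2,3} | prev {} | push {6}
  [9] u=0 | in {0,1,2,3} | out {0,1,2,3} | prev {0,1,3} | push {3}
  [10] u=2 | in {0,1,2,3} | out {3} | ==
  [11] u=6 | in {0,1,2,3} | out {0,1,2,3} | ==
  [12] u=3 | in {0,1,2,3} | out {0,1,2,3} | ==

Converged values:
  [0] {0,1,2,3}
  [1] {1}
  [2] {3}
  [3] {0,1,2,3}
  [4] {0,1,3}
  [5] {3}
  [6] {0,1,2,3}
  [7] {0,1,2,3}

no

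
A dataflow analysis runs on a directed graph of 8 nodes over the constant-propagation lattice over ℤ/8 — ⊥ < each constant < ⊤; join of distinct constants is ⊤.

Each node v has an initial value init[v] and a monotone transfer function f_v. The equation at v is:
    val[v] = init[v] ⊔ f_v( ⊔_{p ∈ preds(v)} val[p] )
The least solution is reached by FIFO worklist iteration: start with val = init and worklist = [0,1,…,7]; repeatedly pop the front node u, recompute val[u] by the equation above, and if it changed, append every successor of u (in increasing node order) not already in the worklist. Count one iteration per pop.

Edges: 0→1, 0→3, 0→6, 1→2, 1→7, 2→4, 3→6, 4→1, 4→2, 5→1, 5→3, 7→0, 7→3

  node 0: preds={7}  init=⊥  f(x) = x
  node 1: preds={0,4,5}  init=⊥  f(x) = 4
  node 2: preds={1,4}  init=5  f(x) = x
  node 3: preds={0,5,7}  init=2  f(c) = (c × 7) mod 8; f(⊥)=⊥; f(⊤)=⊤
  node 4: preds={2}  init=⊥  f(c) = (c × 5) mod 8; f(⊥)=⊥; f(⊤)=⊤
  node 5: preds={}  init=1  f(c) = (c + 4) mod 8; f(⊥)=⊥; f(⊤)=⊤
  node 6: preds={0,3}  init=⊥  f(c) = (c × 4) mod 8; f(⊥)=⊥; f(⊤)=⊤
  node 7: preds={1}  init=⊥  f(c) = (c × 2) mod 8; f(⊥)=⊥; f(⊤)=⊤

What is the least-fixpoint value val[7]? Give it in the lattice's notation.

Worklist (14 pops):
  #1 pop 0: in=⊥ → ⊥ (no change)
  #2 pop 1: in=1 → 4 (was ⊥); enqueue []
  #3 pop 2: in=4 → ⊤ (was 5); enqueue []
  #4 pop 3: in=1 → ⊤ (was 2); enqueue []
  #5 pop 4: in=⊤ → ⊤ (was ⊥); enqueue [1,2]
  #6 pop 5: in=⊥ → 1 (no change)
  #7 pop 6: in=⊤ → ⊤ (was ⊥); enqueue []
  #8 pop 7: in=4 → 0 (was ⊥); enqueue [0,3]
  #9 pop 1: in=⊤ → 4 (no change)
  #10 pop 2: in=⊤ → ⊤ (no change)
  #11 pop 0: in=0 → 0 (was ⊥); enqueue [1,6]
  #12 pop 3: in=⊤ → ⊤ (no change)
  #13 pop 1: in=⊤ → 4 (no change)
  #14 pop 6: in=⊤ → ⊤ (no change)

Fixpoint:
  val[0] = 0
  val[1] = 4
  val[2] = ⊤
  val[3] = ⊤
  val[4] = ⊤
  val[5] = 1
  val[6] = ⊤
  val[7] = 0

0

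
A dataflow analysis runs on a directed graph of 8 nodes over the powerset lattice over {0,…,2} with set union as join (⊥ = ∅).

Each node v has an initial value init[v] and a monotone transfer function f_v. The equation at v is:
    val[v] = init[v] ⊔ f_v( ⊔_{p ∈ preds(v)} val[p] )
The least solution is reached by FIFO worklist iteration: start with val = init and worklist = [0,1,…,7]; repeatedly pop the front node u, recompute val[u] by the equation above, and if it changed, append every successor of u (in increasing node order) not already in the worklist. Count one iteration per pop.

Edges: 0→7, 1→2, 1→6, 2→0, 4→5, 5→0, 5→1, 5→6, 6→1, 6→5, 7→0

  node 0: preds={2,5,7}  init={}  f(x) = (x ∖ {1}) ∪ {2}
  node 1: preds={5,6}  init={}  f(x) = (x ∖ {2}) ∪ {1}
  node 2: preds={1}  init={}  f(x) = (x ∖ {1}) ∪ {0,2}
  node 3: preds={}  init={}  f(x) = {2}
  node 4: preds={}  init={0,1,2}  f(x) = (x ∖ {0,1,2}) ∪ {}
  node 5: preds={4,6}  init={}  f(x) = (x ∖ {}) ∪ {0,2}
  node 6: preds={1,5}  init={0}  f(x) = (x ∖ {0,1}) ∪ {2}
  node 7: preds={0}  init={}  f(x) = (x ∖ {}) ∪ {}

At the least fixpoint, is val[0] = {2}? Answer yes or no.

no

Trace (13 dequeues):
  [1] u=0 | in {} | out {2} | prev {} | push {}
  [2] u=1 | in {0} | out {0,1} | prev {} | push {}
  [3] u=2 | in {0,1} | out {0,2} | prev {} | push {0}
  [4] u=3 | in {} | out {2} | prev {} | push {}
  [5] u=4 | in {} | out {0,1,2} | ==
  [6] u=5 | in {0,1,2} | out {0,1,2} | prev {} | push {1}
  [7] u=6 | in {0,1,2} | out {0,2} | prev {0} | push {5}
  [8] u=7 | in {2} | out {2} | prev {} | push {}
  [9] u=0 | in {0,1,2} | out {0,2} | prev {2} | push {7}
  [10] u=1 | in {0,1,2} | out {0,1} | ==
  [11] u=5 | in {0,1,2} | out {0,1,2} | ==
  [12] u=7 | in {0,2} | out {0,2} | prev {2} | push {0}
  [13] u=0 | in {0,1,2} | out {0,2} | ==

Converged values:
  [0] {0,2}
  [1] {0,1}
  [2] {0,2}
  [3] {2}
  [4] {0,1,2}
  [5] {0,1,2}
  [6] {0,2}
  [7] {0,2}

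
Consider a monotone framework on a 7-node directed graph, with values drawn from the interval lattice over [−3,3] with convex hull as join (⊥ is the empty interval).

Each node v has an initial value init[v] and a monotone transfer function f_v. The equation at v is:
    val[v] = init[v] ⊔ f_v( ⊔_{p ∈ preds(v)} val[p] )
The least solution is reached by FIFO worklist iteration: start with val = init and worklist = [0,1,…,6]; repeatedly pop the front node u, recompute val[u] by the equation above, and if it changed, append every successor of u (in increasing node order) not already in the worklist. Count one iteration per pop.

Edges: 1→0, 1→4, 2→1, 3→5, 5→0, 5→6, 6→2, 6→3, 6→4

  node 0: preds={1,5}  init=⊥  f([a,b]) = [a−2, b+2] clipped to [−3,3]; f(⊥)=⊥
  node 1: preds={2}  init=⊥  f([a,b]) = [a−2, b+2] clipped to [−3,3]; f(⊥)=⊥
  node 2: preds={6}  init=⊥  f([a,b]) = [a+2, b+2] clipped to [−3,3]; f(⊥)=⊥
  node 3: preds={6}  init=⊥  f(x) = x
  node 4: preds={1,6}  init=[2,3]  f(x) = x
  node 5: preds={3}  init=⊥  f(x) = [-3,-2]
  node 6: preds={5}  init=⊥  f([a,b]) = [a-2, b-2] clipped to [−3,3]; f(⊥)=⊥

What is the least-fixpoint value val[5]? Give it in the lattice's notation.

Iteration log — 15 steps:
  step 1. node 0  ⊔preds=⊥  new=⊥  stable
  step 2. node 1  ⊔preds=⊥  new=⊥  stable
  step 3. node 2  ⊔preds=⊥  new=⊥  stable
  step 4. node 3  ⊔preds=⊥  new=⊥  stable
  step 5. node 4  ⊔preds=⊥  new=[2,3]  stable
  step 6. node 5  ⊔preds=⊥  new=[-3,-2]  old=⊥  +wl: 0
  step 7. node 6  ⊔preds=[-3,-2]  new=[-3,-3]  old=⊥  +wl: 2,3,4
  step 8. node 0  ⊔preds=[-3,-2]  new=[-3,0]  old=⊥  +wl: 
  step 9. node 2  ⊔preds=[-3,-3]  new=[-1,-1]  old=⊥  +wl: 1
  step 10. node 3  ⊔preds=[-3,-3]  new=[-3,-3]  old=⊥  +wl: 5
  step 11. node 4  ⊔preds=[-3,-3]  new=[-3,3]  old=[2,3]  +wl: 
  step 12. node 1  ⊔preds=[-1,-1]  new=[-3,1]  old=⊥  +wl: 0,4
  step 13. node 5  ⊔preds=[-3,-3]  new=[-3,-2]  stable
  step 14. node 0  ⊔preds=[-3,1]  new=[-3,3]  old=[-3,0]  +wl: 
  step 15. node 4  ⊔preds=[-3,1]  new=[-3,3]  stable

Least fixpoint reached:
  node 0: [-3,3]
  node 1: [-3,1]
  node 2: [-1,-1]
  node 3: [-3,-3]
  node 4: [-3,3]
  node 5: [-3,-2]
  node 6: [-3,-3]

[-3,-2]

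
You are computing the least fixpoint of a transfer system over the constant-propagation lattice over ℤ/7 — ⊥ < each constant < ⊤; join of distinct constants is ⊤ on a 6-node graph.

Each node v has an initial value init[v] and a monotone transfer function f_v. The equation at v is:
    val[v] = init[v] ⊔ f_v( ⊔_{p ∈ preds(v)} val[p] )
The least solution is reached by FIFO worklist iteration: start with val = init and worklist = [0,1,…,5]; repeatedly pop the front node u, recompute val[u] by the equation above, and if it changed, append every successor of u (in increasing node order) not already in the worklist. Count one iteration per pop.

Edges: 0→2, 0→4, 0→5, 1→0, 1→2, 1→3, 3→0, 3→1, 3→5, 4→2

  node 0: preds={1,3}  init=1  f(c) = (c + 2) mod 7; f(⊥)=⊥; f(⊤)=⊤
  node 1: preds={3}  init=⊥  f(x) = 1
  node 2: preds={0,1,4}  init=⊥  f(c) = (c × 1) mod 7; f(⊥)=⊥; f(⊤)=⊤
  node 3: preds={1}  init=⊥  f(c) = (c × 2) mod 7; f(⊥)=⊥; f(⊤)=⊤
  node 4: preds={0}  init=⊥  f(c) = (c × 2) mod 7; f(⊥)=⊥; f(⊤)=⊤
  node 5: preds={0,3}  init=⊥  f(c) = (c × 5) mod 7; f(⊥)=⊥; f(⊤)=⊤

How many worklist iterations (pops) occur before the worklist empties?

12

Iteration log — 12 steps:
  step 1. node 0  ⊔preds=⊥  new=1  stable
  step 2. node 1  ⊔preds=⊥  new=1  old=⊥  +wl: 0
  step 3. node 2  ⊔preds=1  new=1  old=⊥  +wl: 
  step 4. node 3  ⊔preds=1  new=2  old=⊥  +wl: 1
  step 5. node 4  ⊔preds=1  new=2  old=⊥  +wl: 2
  step 6. node 5  ⊔preds=⊤  new=⊤  old=⊥  +wl: 
  step 7. node 0  ⊔preds=⊤  new=⊤  old=1  +wl: 4,5
  step 8. node 1  ⊔preds=2  new=1  stable
  step 9. node 2  ⊔preds=⊤  new=⊤  old=1  +wl: 
  step 10. node 4  ⊔preds=⊤  new=⊤  old=2  +wl: 2
  step 11. node 5  ⊔preds=⊤  new=⊤  stable
  step 12. node 2  ⊔preds=⊤  new=⊤  stable

Least fixpoint reached:
  node 0: ⊤
  node 1: 1
  node 2: ⊤
  node 3: 2
  node 4: ⊤
  node 5: ⊤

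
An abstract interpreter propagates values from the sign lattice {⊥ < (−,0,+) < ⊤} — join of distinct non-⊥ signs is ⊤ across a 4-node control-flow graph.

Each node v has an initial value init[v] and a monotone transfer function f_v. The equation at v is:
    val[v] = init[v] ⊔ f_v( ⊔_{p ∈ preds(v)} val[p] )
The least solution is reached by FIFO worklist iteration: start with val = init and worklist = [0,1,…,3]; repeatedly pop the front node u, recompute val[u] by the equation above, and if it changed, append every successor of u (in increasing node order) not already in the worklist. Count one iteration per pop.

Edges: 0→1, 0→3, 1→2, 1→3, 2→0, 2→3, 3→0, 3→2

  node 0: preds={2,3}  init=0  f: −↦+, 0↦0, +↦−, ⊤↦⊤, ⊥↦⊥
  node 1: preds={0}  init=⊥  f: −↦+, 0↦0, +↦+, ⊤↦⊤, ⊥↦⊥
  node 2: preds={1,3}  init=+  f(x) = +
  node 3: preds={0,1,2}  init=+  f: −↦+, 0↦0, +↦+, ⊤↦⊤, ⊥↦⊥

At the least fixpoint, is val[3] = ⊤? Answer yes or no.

Worklist (6 pops):
  #1 pop 0: in=+ → ⊤ (was 0); enqueue []
  #2 pop 1: in=⊤ → ⊤ (was ⊥); enqueue []
  #3 pop 2: in=⊤ → + (no change)
  #4 pop 3: in=⊤ → ⊤ (was +); enqueue [0,2]
  #5 pop 0: in=⊤ → ⊤ (no change)
  #6 pop 2: in=⊤ → + (no change)

Fixpoint:
  val[0] = ⊤
  val[1] = ⊤
  val[2] = +
  val[3] = ⊤

yes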